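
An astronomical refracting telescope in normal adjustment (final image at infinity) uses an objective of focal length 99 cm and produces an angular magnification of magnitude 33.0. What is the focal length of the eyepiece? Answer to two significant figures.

|M| = f_obj/f_eye, so f_eye = f_obj/|M| = 99/33.0 = 3.000 cm.

3.0 cm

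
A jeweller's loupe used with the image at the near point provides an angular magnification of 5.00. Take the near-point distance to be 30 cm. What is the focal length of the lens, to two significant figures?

7.5 cm

For the image at the near point, M = 1 + D/f.
f = D/(M - 1) = 30/(5.0 - 1) = 7.500 cm.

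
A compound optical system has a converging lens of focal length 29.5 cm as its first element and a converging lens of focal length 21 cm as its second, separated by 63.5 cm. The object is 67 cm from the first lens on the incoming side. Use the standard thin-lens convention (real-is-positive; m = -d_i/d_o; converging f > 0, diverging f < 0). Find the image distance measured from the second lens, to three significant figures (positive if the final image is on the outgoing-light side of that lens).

Lens 1: 1/d_i1 = 1/f_1 - 1/d_o1 = 1/29.5 - 1/67 = 0.01897 cm^-1, so d_i1 = 52.707 cm.
The intermediate image is 52.707 cm to the right of lens 1, so d_o2 = L - d_i1 = 63.5 - 52.707 = 10.793 cm.
Lens 2: 1/d_i2 = 1/f_2 - 1/d_o2 = 1/21 - 1/(10.793) = -0.04503 cm^-1, so d_i2 = -22.207 cm.

-22.2 cm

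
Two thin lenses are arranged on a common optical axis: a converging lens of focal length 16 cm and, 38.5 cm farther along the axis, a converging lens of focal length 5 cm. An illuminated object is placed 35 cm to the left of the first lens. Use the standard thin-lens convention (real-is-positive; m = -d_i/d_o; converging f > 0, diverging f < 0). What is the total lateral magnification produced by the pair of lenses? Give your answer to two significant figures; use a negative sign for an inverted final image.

1.0

Lens 1: 1/d_i1 = 1/f_1 - 1/d_o1 = 1/16 - 1/35 = 0.03393 cm^-1, so d_i1 = 29.474 cm.
m_1 = -(29.474)/35 = -0.8421.
The intermediate image is 29.474 cm to the right of lens 1, so d_o2 = L - d_i1 = 38.5 - 29.474 = 9.026 cm.
Lens 2: 1/d_i2 = 1/f_2 - 1/d_o2 = 1/5 - 1/(9.026) = 0.08921 cm^-1, so d_i2 = 11.209 cm.
m_2 = -(11.209)/(9.026) = -1.2418.
The system's lateral magnification is m_1 m_2 = (-0.8421)(-1.2418) = 1.0458.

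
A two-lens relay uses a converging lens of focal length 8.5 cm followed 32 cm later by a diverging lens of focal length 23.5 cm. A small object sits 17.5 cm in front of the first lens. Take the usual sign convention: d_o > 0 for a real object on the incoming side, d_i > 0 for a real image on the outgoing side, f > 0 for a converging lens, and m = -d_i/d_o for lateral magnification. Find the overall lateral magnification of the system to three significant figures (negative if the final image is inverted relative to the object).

-0.569

Lens 1: 1/d_i1 = 1/f_1 - 1/d_o1 = 1/8.5 - 1/17.5 = 0.06050 cm^-1, so d_i1 = 16.528 cm.
m_1 = -(16.528)/17.5 = -0.9444.
That image sits 15.472 cm in front of the second lens, so d_o2 = 15.472 cm.
Lens 2: 1/d_i2 = 1/f_2 - 1/d_o2 = 1/(-23.5) - 1/(15.472) = -0.10719 cm^-1, so d_i2 = -9.330 cm.
m_2 = -(-9.330)/(15.472) = 0.6030.
The system's lateral magnification is m_1 m_2 = (-0.9444)(0.6030) = -0.5695.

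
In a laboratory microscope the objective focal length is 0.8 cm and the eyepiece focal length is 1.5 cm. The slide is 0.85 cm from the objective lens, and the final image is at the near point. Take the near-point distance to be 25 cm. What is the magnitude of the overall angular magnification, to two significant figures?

280

Objective: 1/d_i = 1/f_obj - 1/d_o = 1/0.8 - 1/0.85 = 0.07353 cm^-1, so d_i = 13.600 cm.
m_obj = -d_i/d_o = -13.600/0.85 = -16.000.
Eyepiece angular magnification (image at near point): M_eye = 1 + D/f_e = 1 + 25/1.5 = 17.667.
Overall M = m_obj x M_eye = (-16.000)(17.667) = -282.67.
|M| = 282.67.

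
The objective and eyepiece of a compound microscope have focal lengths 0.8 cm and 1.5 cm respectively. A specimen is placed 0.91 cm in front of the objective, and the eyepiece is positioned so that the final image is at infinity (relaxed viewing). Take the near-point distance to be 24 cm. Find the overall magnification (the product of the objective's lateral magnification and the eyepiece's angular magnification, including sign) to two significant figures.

-120

Objective: 1/d_i = 1/f_obj - 1/d_o = 1/0.8 - 1/0.91 = 0.15110 cm^-1, so d_i = 6.618 cm.
m_obj = -d_i/d_o = -6.618/0.91 = -7.273.
Eyepiece angular magnification (image at infinity): M_eye = D/f_e = 24/1.5 = 16.000.
Overall M = m_obj x M_eye = (-7.273)(16.000) = -116.36.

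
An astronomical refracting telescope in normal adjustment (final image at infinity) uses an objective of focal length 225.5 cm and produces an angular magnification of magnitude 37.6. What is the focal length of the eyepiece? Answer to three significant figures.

6.00 cm

|M| = f_obj/f_eye, so f_eye = f_obj/|M| = 225.5/37.6 = 5.997 cm.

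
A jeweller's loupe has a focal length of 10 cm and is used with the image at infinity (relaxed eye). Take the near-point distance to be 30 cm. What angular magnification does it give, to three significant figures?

3.00

M = D/f = 30/10 = 3.000.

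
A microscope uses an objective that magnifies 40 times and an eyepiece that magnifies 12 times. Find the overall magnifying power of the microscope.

480

The overall magnification of a compound microscope is the product of the objective and eyepiece magnifications:
M = M_obj x M_eye = 40 x 12 = 480.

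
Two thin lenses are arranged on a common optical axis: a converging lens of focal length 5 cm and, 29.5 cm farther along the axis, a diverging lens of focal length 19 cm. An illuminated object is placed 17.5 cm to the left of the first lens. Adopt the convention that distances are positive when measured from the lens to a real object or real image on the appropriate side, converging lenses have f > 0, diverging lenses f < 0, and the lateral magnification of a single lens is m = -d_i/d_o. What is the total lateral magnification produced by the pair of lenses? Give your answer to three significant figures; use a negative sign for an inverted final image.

Applying the thin-lens equation to the first lens, 1/5 = 1/17.5 + 1/d_i1, which gives d_i1 = 7.000 cm.
Its lateral magnification is m_1 = -d_i1/d_o1 = -(7.000)/17.5 = -0.4000.
The intermediate image is 7.000 cm to the right of lens 1, so d_o2 = L - d_i1 = 29.5 - 7.000 = 22.500 cm.
Applying the thin-lens equation again with f_2 = -19 cm and d_o2 = 22.500 cm gives d_i2 = -10.301 cm.
m_2 = -(-10.301)/(22.500) = 0.4578.
The system's lateral magnification is m_1 m_2 = (-0.4000)(0.4578) = -0.1831.

-0.183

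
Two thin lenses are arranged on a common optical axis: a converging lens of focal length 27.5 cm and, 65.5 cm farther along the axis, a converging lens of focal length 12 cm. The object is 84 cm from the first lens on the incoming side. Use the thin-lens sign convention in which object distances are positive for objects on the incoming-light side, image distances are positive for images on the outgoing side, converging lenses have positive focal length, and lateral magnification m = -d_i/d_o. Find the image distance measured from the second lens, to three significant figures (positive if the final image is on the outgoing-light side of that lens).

Applying the thin-lens equation to the first lens, 1/27.5 = 1/84 + 1/d_i1, which gives d_i1 = 40.885 cm.
The intermediate image is 40.885 cm to the right of lens 1, so d_o2 = L - d_i1 = 65.5 - 40.885 = 24.615 cm.
Applying the thin-lens equation again with f_2 = 12 cm and d_o2 = 24.615 cm gives d_i2 = 23.415 cm.

23.4 cm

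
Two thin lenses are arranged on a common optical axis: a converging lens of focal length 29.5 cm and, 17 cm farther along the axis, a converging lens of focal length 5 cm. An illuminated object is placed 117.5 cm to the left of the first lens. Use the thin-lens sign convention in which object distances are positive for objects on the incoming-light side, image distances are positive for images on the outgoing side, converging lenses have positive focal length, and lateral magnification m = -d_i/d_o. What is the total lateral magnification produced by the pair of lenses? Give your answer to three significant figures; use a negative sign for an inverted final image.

-0.0612

First lens: d_i1 = 1/(1/29.5 - 1/117.5) = 39.389 cm.
m_1 = -(39.389)/117.5 = -0.3352.
This image would form 39.389 cm past lens 1, i.e. 22.389 cm beyond lens 2, so it is a virtual object for lens 2: d_o2 = 17 - 39.389 = -22.389 cm.
Second lens: d_i2 = 1/(1/5 - 1/(-22.389)) = 4.087 cm.
m_2 = -(4.087)/(-22.389) = 0.1826.
Total m = m_1 x m_2 = (-0.3352)(0.1826) = -0.0612.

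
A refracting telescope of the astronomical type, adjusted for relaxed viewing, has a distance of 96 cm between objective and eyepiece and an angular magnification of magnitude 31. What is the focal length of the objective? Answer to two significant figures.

93 cm

In normal adjustment the tube length equals f_obj + f_eye and |M| = f_obj/f_eye.
So f_obj = 31 f_eye and 31 f_eye + f_eye = 96 cm, giving f_eye = 96/32 = 3.000 cm and f_obj = 93.000 cm.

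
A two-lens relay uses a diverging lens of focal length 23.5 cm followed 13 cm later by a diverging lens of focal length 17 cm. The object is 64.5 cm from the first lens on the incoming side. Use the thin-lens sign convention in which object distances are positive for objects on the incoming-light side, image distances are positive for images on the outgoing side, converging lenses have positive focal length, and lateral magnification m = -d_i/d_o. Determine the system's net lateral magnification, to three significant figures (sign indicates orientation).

0.0961

Lens 1: 1/d_i1 = 1/f_1 - 1/d_o1 = 1/(-23.5) - 1/64.5 = -0.05806 cm^-1, so d_i1 = -17.224 cm.
m_1 = -(-17.224)/64.5 = 0.2670.
The intermediate image is virtual, 17.224 cm to the left of lens 1, so d_o2 = L - d_i1 = 13 - (-17.224) = 30.224 cm.
Lens 2: 1/d_i2 = 1/f_2 - 1/d_o2 = 1/(-17) - 1/(30.224) = -0.09191 cm^-1, so d_i2 = -10.880 cm.
m_2 = -(-10.880)/(30.224) = 0.3600.
The system's lateral magnification is m_1 m_2 = (0.2670)(0.3600) = 0.0961.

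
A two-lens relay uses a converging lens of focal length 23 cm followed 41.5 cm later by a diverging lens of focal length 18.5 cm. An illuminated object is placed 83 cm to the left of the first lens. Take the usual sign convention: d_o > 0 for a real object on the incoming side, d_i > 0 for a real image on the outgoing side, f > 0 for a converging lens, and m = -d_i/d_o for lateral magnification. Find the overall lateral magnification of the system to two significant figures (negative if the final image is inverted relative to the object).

-0.25

Applying the thin-lens equation to the first lens, 1/23 = 1/83 + 1/d_i1, which gives d_i1 = 31.817 cm.
Its lateral magnification is m_1 = -d_i1/d_o1 = -(31.817)/83 = -0.3833.
Object distance for lens 2: d_o2 = 41.5 - 31.817 = 9.683 cm.
Applying the thin-lens equation again with f_2 = -18.5 cm and d_o2 = 9.683 cm gives d_i2 = -6.356 cm.
m_2 = -(-6.356)/(9.683) = 0.6564.
Overall magnification: m = m_1 m_2 = -0.2516.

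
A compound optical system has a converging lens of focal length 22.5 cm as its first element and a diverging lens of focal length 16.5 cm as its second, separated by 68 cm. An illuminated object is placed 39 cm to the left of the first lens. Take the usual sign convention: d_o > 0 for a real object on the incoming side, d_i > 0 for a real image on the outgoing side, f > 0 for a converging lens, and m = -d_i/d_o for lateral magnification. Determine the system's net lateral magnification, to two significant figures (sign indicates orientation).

First lens: d_i1 = 1/(1/22.5 - 1/39) = 53.182 cm.
m_1 = -(53.182)/39 = -1.3636.
Object distance for lens 2: d_o2 = 68 - 53.182 = 14.818 cm.
Second lens: d_i2 = 1/(1/(-16.5) - 1/(14.818)) = -7.807 cm.
m_2 = -(-7.807)/(14.818) = 0.5269.
The system's lateral magnification is m_1 m_2 = (-1.3636)(0.5269) = -0.7184.

-0.72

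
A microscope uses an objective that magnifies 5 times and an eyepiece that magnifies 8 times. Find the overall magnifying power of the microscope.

The overall magnification of a compound microscope is the product of the objective and eyepiece magnifications:
M = M_obj x M_eye = 5 x 8 = 40.

40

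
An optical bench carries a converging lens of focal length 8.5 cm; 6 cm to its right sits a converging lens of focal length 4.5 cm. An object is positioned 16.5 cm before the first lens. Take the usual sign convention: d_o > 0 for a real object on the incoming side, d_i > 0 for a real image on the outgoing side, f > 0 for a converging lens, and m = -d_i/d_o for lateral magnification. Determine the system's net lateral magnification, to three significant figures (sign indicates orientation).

Lens 1: 1/d_i1 = 1/f_1 - 1/d_o1 = 1/8.5 - 1/16.5 = 0.05704 cm^-1, so d_i1 = 17.531 cm.
m_1 = -(17.531)/16.5 = -1.0625.
This image would form 17.531 cm past lens 1, i.e. 11.531 cm beyond lens 2, so it is a virtual object for lens 2: d_o2 = 6 - 17.531 = -11.531 cm.
Lens 2: 1/d_i2 = 1/f_2 - 1/d_o2 = 1/4.5 - 1/(-11.531) = 0.30894 cm^-1, so d_i2 = 3.237 cm.
m_2 = -(3.237)/(-11.531) = 0.2807.
The system's lateral magnification is m_1 m_2 = (-1.0625)(0.2807) = -0.2982.

-0.298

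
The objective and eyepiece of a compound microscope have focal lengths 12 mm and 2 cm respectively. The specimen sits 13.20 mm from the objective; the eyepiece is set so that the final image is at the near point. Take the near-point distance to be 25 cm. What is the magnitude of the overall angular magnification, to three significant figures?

135

Convert to cm: f_obj = 12 mm = 1.2 cm; d_o = 13.20 mm = 1.32 cm.
Objective: 1/d_i = 1/f_obj - 1/d_o = 1/1.2 - 1/1.32 = 0.07576 cm^-1, so d_i = 13.200 cm.
m_obj = -d_i/d_o = -13.200/1.32 = -10.000.
Eyepiece angular magnification (image at near point): M_eye = 1 + D/f_e = 1 + 25/2 = 13.500.
Overall M = m_obj x M_eye = (-10.000)(13.500) = -135.00.
|M| = 135.00.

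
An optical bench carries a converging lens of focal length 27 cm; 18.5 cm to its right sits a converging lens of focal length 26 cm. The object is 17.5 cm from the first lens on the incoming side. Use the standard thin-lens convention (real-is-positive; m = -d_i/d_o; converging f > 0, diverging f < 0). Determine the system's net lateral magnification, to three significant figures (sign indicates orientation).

Lens 1: 1/d_i1 = 1/f_1 - 1/d_o1 = 1/27 - 1/17.5 = -0.02011 cm^-1, so d_i1 = -49.737 cm.
m_1 = -(-49.737)/17.5 = 2.8421.
The intermediate image is virtual, 49.737 cm to the left of lens 1, so d_o2 = L - d_i1 = 18.5 - (-49.737) = 68.237 cm.
Lens 2: 1/d_i2 = 1/f_2 - 1/d_o2 = 1/26 - 1/(68.237) = 0.02381 cm^-1, so d_i2 = 42.005 cm.
m_2 = -(42.005)/(68.237) = -0.6156.
The system's lateral magnification is m_1 m_2 = (2.8421)(-0.6156) = -1.7495.

-1.75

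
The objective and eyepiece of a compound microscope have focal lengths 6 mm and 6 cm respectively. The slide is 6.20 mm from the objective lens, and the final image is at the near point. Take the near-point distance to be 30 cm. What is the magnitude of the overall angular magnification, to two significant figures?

180

Convert to cm: f_obj = 6 mm = 0.6 cm; d_o = 6.20 mm = 0.62 cm.
Objective: 1/d_i = 1/f_obj - 1/d_o = 1/0.6 - 1/0.62 = 0.05376 cm^-1, so d_i = 18.600 cm.
m_obj = -d_i/d_o = -18.600/0.62 = -30.000.
Eyepiece angular magnification (image at near point): M_eye = 1 + D/f_e = 1 + 30/6 = 6.000.
Overall M = m_obj x M_eye = (-30.000)(6.000) = -180.00.
|M| = 180.00.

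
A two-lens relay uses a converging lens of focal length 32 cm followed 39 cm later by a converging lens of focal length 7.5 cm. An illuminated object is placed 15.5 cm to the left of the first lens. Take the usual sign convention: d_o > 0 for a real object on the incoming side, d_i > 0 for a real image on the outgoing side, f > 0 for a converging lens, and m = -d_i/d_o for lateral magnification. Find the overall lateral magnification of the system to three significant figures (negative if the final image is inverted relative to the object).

-0.236

Lens 1: 1/d_i1 = 1/f_1 - 1/d_o1 = 1/32 - 1/15.5 = -0.03327 cm^-1, so d_i1 = -30.061 cm.
m_1 = -(-30.061)/15.5 = 1.9394.
The intermediate image is virtual, 30.061 cm to the left of lens 1, so d_o2 = L - d_i1 = 39 - (-30.061) = 69.061 cm.
Lens 2: 1/d_i2 = 1/f_2 - 1/d_o2 = 1/7.5 - 1/(69.061) = 0.11885 cm^-1, so d_i2 = 8.414 cm.
m_2 = -(8.414)/(69.061) = -0.1218.
Overall magnification: m = m_1 m_2 = -0.2363.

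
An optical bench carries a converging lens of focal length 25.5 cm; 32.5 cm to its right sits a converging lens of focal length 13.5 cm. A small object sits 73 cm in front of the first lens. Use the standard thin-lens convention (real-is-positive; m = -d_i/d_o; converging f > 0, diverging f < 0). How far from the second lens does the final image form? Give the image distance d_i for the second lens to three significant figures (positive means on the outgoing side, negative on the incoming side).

4.47 cm

Lens 1: 1/d_i1 = 1/f_1 - 1/d_o1 = 1/25.5 - 1/73 = 0.02552 cm^-1, so d_i1 = 39.189 cm.
Since 39.189 cm > 32.5 cm, the first image lies past the second lens and serves as a virtual object: d_o2 = L - d_i1 = -6.689 cm.
Lens 2: 1/d_i2 = 1/f_2 - 1/d_o2 = 1/13.5 - 1/(-6.689) = 0.22356 cm^-1, so d_i2 = 4.473 cm.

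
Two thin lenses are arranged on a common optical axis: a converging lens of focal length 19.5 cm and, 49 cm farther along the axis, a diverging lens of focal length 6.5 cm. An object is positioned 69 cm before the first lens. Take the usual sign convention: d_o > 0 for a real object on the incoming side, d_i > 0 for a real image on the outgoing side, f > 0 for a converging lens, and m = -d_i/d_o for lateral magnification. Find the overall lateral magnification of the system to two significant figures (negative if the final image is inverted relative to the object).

-0.090

Applying the thin-lens equation to the first lens, 1/19.5 = 1/69 + 1/d_i1, which gives d_i1 = 27.182 cm.
Its lateral magnification is m_1 = -d_i1/d_o1 = -(27.182)/69 = -0.3939.
The intermediate image is 27.182 cm to the right of lens 1, so d_o2 = L - d_i1 = 49 - 27.182 = 21.818 cm.
Applying the thin-lens equation again with f_2 = -6.5 cm and d_o2 = 21.818 cm gives d_i2 = -5.008 cm.
m_2 = -(-5.008)/(21.818) = 0.2295.
Total m = m_1 x m_2 = (-0.3939)(0.2295) = -0.0904.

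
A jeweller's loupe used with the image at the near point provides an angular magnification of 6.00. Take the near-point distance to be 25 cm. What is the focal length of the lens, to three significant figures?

5.00 cm

For the image at the near point, M = 1 + D/f.
f = D/(M - 1) = 25/(6.0 - 1) = 5.000 cm.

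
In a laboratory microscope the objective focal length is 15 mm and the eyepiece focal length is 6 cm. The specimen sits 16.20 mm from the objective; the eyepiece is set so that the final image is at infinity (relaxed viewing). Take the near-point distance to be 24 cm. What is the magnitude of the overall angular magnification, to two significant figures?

50

Convert to cm: f_obj = 15 mm = 1.5 cm; d_o = 16.20 mm = 1.62 cm.
Objective: 1/d_i = 1/f_obj - 1/d_o = 1/1.5 - 1/1.62 = 0.04938 cm^-1, so d_i = 20.250 cm.
m_obj = -d_i/d_o = -20.250/1.62 = -12.500.
Eyepiece angular magnification (image at infinity): M_eye = D/f_e = 24/6 = 4.000.
Overall M = m_obj x M_eye = (-12.500)(4.000) = -50.00.
|M| = 50.00.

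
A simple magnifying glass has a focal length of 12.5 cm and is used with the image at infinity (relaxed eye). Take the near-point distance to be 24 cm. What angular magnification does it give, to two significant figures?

M = D/f = 24/12.5 = 1.920.

1.9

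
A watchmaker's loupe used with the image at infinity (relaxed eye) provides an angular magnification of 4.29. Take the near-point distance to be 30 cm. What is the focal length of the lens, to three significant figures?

For the image at infinity, M = D/f.
f = D/M = 30/4.29 = 6.993 cm.

6.99 cm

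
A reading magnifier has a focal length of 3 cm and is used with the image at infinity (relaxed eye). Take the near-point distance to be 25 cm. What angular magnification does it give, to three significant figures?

M = D/f = 25/3 = 8.333.

8.33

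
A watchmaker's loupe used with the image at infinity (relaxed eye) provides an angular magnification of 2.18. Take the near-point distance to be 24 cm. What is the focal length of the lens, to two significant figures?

For the image at infinity, M = D/f.
f = D/M = 24/2.18 = 11.009 cm.

11 cm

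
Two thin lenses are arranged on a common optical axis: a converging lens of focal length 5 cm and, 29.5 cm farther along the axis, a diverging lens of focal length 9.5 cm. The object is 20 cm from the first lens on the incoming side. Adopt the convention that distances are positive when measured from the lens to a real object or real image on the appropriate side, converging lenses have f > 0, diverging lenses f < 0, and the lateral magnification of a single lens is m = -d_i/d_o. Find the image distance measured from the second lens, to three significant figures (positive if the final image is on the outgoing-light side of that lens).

-6.71 cm

First lens: d_i1 = 1/(1/5 - 1/20) = 6.667 cm.
The intermediate image is 6.667 cm to the right of lens 1, so d_o2 = L - d_i1 = 29.5 - 6.667 = 22.833 cm.
Second lens: d_i2 = 1/(1/(-9.5) - 1/(22.833)) = -6.709 cm.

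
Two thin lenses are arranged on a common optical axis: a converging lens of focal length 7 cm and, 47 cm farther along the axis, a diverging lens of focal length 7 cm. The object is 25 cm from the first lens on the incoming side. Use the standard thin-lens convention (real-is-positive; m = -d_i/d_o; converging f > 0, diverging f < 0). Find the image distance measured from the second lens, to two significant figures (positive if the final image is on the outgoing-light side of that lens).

-5.9 cm

Applying the thin-lens equation to the first lens, 1/7 = 1/25 + 1/d_i1, which gives d_i1 = 9.722 cm.
Object distance for lens 2: d_o2 = 47 - 9.722 = 37.278 cm.
Applying the thin-lens equation again with f_2 = -7 cm and d_o2 = 37.278 cm gives d_i2 = -5.893 cm.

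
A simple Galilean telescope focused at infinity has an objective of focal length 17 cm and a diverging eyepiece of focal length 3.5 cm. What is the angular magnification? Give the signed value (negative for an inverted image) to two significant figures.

4.9

M = -f_obj/f_eye = -17/(-3.5) = 4.857.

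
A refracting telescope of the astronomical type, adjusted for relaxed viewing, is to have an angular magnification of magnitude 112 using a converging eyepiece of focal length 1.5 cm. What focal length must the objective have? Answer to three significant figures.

168 cm

|M| = f_obj/|f_eye|, so f_obj = |M| x |f_eye| = 112.0 x 1.5 = 168.000 cm.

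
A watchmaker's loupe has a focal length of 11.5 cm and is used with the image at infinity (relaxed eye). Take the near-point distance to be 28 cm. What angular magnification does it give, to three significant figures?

M = D/f = 28/11.5 = 2.435.

2.43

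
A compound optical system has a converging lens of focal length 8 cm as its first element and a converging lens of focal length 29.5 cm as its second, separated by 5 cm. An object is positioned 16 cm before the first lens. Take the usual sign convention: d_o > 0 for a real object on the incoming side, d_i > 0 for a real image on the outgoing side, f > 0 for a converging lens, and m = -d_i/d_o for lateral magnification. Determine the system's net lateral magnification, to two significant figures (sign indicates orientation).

First lens: d_i1 = 1/(1/8 - 1/16) = 16.000 cm.
m_1 = -(16.000)/16 = -1.0000.
This image would form 16.000 cm past lens 1, i.e. 11.000 cm beyond lens 2, so it is a virtual object for lens 2: d_o2 = 5 - 16.000 = -11.000 cm.
Second lens: d_i2 = 1/(1/29.5 - 1/(-11.000)) = 8.012 cm.
m_2 = -(8.012)/(-11.000) = 0.7284.
Total m = m_1 x m_2 = (-1.0000)(0.7284) = -0.7284.

-0.73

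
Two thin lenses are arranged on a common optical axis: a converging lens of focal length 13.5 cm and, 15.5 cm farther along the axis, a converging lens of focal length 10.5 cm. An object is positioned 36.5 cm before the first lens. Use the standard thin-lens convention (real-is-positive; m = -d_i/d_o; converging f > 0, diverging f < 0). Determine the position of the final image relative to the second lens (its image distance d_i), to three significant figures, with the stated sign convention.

First lens: d_i1 = 1/(1/13.5 - 1/36.5) = 21.424 cm.
This image would form 21.424 cm past lens 1, i.e. 5.924 cm beyond lens 2, so it is a virtual object for lens 2: d_o2 = 15.5 - 21.424 = -5.924 cm.
Second lens: d_i2 = 1/(1/10.5 - 1/(-5.924)) = 3.787 cm.

3.79 cm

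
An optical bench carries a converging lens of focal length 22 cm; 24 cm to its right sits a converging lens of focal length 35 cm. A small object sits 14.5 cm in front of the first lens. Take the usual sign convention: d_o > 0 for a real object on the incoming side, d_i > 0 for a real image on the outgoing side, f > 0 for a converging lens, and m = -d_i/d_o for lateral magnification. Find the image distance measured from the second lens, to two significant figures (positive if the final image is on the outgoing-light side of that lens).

First lens: d_i1 = 1/(1/22 - 1/14.5) = -42.533 cm.
With d_i1 < 0 the first image is virtual and lies on the object side; the object distance for lens 2 is d_o2 = 24 - (-42.533) = 66.533 cm.
Second lens: d_i2 = 1/(1/35 - 1/(66.533)) = 73.848 cm.

74 cm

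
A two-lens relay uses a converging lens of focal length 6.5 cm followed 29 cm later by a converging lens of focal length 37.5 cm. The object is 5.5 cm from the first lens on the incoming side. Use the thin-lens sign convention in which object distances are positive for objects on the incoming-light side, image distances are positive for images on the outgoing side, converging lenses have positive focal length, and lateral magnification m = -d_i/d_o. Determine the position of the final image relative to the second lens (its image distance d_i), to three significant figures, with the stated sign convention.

Applying the thin-lens equation to the first lens, 1/6.5 = 1/5.5 + 1/d_i1, which gives d_i1 = -35.750 cm.
With d_i1 < 0 the first image is virtual and lies on the object side; the object distance for lens 2 is d_o2 = 29 - (-35.750) = 64.750 cm.
Applying the thin-lens equation again with f_2 = 37.5 cm and d_o2 = 64.750 cm gives d_i2 = 89.106 cm.

89.1 cm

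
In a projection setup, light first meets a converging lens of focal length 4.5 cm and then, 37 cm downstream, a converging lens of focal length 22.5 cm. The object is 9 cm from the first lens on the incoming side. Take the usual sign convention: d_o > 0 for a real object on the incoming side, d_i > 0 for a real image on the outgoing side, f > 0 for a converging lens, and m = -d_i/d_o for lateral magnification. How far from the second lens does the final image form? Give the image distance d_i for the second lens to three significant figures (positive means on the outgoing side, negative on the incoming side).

Applying the thin-lens equation to the first lens, 1/4.5 = 1/9 + 1/d_i1, which gives d_i1 = 9.000 cm.
That image sits 28.000 cm in front of the second lens, so d_o2 = 28.000 cm.
Applying the thin-lens equation again with f_2 = 22.5 cm and d_o2 = 28.000 cm gives d_i2 = 114.545 cm.

115 cm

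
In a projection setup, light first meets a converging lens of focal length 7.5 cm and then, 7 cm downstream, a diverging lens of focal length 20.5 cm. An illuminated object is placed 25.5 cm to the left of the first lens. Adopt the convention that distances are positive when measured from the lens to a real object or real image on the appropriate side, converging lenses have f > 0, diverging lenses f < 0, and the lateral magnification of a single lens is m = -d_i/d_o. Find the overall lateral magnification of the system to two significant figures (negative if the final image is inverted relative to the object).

-0.51

Applying the thin-lens equation to the first lens, 1/7.5 = 1/25.5 + 1/d_i1, which gives d_i1 = 10.625 cm.
Its lateral magnification is m_1 = -d_i1/d_o1 = -(10.625)/25.5 = -0.4167.
This image would form 10.625 cm past lens 1, i.e. 3.625 cm beyond lens 2, so it is a virtual object for lens 2: d_o2 = 7 - 10.625 = -3.625 cm.
Applying the thin-lens equation again with f_2 = -20.5 cm and d_o2 = -3.625 cm gives d_i2 = 4.404 cm.
m_2 = -(4.404)/(-3.625) = 1.2148.
Total m = m_1 x m_2 = (-0.4167)(1.2148) = -0.5062.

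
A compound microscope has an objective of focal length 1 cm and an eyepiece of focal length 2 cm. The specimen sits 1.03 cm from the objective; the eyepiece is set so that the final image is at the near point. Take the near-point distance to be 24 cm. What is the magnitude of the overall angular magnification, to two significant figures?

430

Objective: 1/d_i = 1/f_obj - 1/d_o = 1/1 - 1/1.03 = 0.02913 cm^-1, so d_i = 34.333 cm.
m_obj = -d_i/d_o = -34.333/1.03 = -33.333.
Eyepiece angular magnification (image at near point): M_eye = 1 + D/f_e = 1 + 24/2 = 13.000.
Overall M = m_obj x M_eye = (-33.333)(13.000) = -433.33.
|M| = 433.33.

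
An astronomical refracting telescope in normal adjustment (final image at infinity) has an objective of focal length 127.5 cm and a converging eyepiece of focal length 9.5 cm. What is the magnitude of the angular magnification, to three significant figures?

13.4

|M| = f_obj/|f_eye| = 127.5/9.5 = 13.421.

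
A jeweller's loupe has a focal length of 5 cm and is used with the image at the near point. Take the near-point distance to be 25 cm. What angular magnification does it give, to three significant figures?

6.00

M = 1 + D/f = 1 + 25/5 = 6.000.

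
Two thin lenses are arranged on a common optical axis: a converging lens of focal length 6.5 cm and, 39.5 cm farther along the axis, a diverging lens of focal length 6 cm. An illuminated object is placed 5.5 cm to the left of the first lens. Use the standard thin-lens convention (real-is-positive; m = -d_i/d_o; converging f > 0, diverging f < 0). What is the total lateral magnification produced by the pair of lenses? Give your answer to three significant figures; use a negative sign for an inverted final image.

First lens: d_i1 = 1/(1/6.5 - 1/5.5) = -35.750 cm.
m_1 = -(-35.750)/5.5 = 6.5000.
The intermediate image is virtual, 35.750 cm to the left of lens 1, so d_o2 = L - d_i1 = 39.5 - (-35.750) = 75.250 cm.
Second lens: d_i2 = 1/(1/(-6) - 1/(75.250)) = -5.557 cm.
m_2 = -(-5.557)/(75.250) = 0.0738.
The system's lateral magnification is m_1 m_2 = (6.5000)(0.0738) = 0.4800.

0.480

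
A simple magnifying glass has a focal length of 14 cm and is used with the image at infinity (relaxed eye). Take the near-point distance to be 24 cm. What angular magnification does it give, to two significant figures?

1.7

M = D/f = 24/14 = 1.714.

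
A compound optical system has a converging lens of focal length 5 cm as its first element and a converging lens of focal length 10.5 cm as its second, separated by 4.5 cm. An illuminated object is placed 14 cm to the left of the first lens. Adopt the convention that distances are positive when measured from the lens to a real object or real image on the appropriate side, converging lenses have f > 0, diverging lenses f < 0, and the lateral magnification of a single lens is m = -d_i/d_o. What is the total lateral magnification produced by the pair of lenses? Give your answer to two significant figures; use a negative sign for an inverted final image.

Applying the thin-lens equation to the first lens, 1/5 = 1/14 + 1/d_i1, which gives d_i1 = 7.778 cm.
Its lateral magnification is m_1 = -d_i1/d_o1 = -(7.778)/14 = -0.5556.
Since 7.778 cm > 4.5 cm, the first image lies past the second lens and serves as a virtual object: d_o2 = L - d_i1 = -3.278 cm.
Applying the thin-lens equation again with f_2 = 10.5 cm and d_o2 = -3.278 cm gives d_i2 = 2.498 cm.
m_2 = -(2.498)/(-3.278) = 0.7621.
The system's lateral magnification is m_1 m_2 = (-0.5556)(0.7621) = -0.4234.

-0.42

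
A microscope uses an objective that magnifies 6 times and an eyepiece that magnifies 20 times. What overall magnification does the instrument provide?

The overall magnification of a compound microscope is the product of the objective and eyepiece magnifications:
M = M_obj x M_eye = 6 x 20 = 120.

120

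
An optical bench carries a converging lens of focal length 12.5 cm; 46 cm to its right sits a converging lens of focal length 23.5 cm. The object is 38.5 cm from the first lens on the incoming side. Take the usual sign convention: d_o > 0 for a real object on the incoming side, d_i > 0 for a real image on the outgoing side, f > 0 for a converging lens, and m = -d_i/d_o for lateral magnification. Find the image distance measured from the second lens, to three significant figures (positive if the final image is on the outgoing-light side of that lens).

First lens: d_i1 = 1/(1/12.5 - 1/38.5) = 18.510 cm.
That image sits 27.490 cm in front of the second lens, so d_o2 = 27.490 cm.
Second lens: d_i2 = 1/(1/23.5 - 1/(27.490)) = 161.895 cm.

162 cm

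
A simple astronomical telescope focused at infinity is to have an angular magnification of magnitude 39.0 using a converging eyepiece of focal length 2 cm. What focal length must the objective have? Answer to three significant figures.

78.0 cm

|M| = f_obj/|f_eye|, so f_obj = |M| x |f_eye| = 39.0 x 2 = 78.000 cm.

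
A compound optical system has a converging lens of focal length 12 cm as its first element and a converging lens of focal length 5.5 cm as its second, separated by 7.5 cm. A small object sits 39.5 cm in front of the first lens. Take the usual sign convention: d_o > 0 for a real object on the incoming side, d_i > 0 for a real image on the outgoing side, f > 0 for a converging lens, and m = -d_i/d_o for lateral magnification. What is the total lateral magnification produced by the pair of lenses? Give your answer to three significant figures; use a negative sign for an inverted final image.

-0.158

First lens: d_i1 = 1/(1/12 - 1/39.5) = 17.236 cm.
m_1 = -(17.236)/39.5 = -0.4364.
Since 17.236 cm > 7.5 cm, the first image lies past the second lens and serves as a virtual object: d_o2 = L - d_i1 = -9.736 cm.
Second lens: d_i2 = 1/(1/5.5 - 1/(-9.736)) = 3.515 cm.
m_2 = -(3.515)/(-9.736) = 0.3610.
Overall magnification: m = m_1 m_2 = -0.1575.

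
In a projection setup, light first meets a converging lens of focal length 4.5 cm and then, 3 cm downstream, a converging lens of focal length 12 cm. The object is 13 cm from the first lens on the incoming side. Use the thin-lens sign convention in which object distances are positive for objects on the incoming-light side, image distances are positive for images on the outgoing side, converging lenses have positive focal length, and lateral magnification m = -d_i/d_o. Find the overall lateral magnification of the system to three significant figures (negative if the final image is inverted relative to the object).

-0.400

Lens 1: 1/d_i1 = 1/f_1 - 1/d_o1 = 1/4.5 - 1/13 = 0.14530 cm^-1, so d_i1 = 6.882 cm.
m_1 = -(6.882)/13 = -0.5294.
This image would form 6.882 cm past lens 1, i.e. 3.882 cm beyond lens 2, so it is a virtual object for lens 2: d_o2 = 3 - 6.882 = -3.882 cm.
Lens 2: 1/d_i2 = 1/f_2 - 1/d_o2 = 1/12 - 1/(-3.882) = 0.34091 cm^-1, so d_i2 = 2.933 cm.
m_2 = -(2.933)/(-3.882) = 0.7556.
Total m = m_1 x m_2 = (-0.5294)(0.7556) = -0.4000.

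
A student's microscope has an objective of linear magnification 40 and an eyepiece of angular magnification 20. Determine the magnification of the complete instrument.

The overall magnification of a compound microscope is the product of the objective and eyepiece magnifications:
M = M_obj x M_eye = 40 x 20 = 800.

800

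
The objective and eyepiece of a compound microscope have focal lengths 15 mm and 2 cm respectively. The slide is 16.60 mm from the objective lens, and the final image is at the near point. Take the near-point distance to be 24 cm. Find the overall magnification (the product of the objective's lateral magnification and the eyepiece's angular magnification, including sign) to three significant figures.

Convert to cm: f_obj = 15 mm = 1.5 cm; d_o = 16.60 mm = 1.66 cm.
Objective: 1/d_i = 1/f_obj - 1/d_o = 1/1.5 - 1/1.66 = 0.06426 cm^-1, so d_i = 15.563 cm.
m_obj = -d_i/d_o = -15.563/1.66 = -9.375.
Eyepiece angular magnification (image at near point): M_eye = 1 + D/f_e = 1 + 24/2 = 13.000.
Overall M = m_obj x M_eye = (-9.375)(13.000) = -121.88.

-122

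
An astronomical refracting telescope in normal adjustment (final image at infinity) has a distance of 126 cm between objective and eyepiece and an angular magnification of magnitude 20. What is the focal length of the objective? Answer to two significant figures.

120 cm

In normal adjustment the tube length equals f_obj + f_eye and |M| = f_obj/f_eye.
So f_obj = 20 f_eye and 20 f_eye + f_eye = 126 cm, giving f_eye = 126/21 = 6.000 cm and f_obj = 120.000 cm.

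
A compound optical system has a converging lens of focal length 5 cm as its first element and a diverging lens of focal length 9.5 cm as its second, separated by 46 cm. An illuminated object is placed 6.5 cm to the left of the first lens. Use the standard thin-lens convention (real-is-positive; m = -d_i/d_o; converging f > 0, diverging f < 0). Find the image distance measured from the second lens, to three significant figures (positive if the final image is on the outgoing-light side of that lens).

First lens: d_i1 = 1/(1/5 - 1/6.5) = 21.667 cm.
Object distance for lens 2: d_o2 = 46 - 21.667 = 24.333 cm.
Second lens: d_i2 = 1/(1/(-9.5) - 1/(24.333)) = -6.833 cm.

-6.83 cm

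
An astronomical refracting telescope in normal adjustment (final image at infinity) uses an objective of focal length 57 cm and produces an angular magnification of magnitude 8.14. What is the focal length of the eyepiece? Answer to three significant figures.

7.00 cm

|M| = f_obj/f_eye, so f_eye = f_obj/|M| = 57/8.14 = 7.002 cm.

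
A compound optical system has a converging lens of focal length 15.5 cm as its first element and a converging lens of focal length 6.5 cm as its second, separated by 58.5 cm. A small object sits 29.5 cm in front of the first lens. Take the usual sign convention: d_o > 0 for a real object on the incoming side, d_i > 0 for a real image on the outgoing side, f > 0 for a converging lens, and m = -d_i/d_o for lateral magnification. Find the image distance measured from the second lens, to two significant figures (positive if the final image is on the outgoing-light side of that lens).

8.7 cm

Lens 1: 1/d_i1 = 1/f_1 - 1/d_o1 = 1/15.5 - 1/29.5 = 0.03062 cm^-1, so d_i1 = 32.661 cm.
That image sits 25.839 cm in front of the second lens, so d_o2 = 25.839 cm.
Lens 2: 1/d_i2 = 1/f_2 - 1/d_o2 = 1/6.5 - 1/(25.839) = 0.11515 cm^-1, so d_i2 = 8.685 cm.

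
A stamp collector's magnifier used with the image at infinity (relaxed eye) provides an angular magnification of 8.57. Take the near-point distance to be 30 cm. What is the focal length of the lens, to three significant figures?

For the image at infinity, M = D/f.
f = D/M = 30/8.57 = 3.501 cm.

3.50 cm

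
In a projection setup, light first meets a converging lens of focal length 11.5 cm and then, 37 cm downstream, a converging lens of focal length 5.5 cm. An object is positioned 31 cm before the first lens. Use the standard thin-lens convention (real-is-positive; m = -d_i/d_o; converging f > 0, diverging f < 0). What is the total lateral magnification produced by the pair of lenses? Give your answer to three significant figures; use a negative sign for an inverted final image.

0.245

First lens: d_i1 = 1/(1/11.5 - 1/31) = 18.282 cm.
m_1 = -(18.282)/31 = -0.5897.
Object distance for lens 2: d_o2 = 37 - 18.282 = 18.718 cm.
Second lens: d_i2 = 1/(1/5.5 - 1/(18.718)) = 7.789 cm.
m_2 = -(7.789)/(18.718) = -0.4161.
The system's lateral magnification is m_1 m_2 = (-0.5897)(-0.4161) = 0.2454.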